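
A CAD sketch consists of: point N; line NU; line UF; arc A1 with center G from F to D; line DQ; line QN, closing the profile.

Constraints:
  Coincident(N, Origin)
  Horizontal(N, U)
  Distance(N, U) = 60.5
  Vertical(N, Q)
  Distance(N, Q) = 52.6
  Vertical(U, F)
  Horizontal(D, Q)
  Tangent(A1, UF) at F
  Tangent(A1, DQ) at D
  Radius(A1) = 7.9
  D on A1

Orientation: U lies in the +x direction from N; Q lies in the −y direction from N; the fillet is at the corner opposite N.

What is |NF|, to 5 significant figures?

75.222

N is at the origin; NU is horizontal with |NU| = 60.5 and U on the +x side, so U = (60.500, 0.0000). N and Q share the same x with |NQ| = 52.6 and Q on the −y side, so Q = (0.0000, -52.600). The virtual corner opposite N is at (60.500, -52.600). The tangent condition forces GF to be normal to UF and the tangent condition forces GD to be normal to DQ, with radius 7.9, so the center G sits 7.9 in from both sides at G = (52.600, -44.700). That places the tangent points at F = (60.500, -44.700) on UF and D = (52.600, -52.600) on DQ. Then |NF| = |F − N| = 75.222.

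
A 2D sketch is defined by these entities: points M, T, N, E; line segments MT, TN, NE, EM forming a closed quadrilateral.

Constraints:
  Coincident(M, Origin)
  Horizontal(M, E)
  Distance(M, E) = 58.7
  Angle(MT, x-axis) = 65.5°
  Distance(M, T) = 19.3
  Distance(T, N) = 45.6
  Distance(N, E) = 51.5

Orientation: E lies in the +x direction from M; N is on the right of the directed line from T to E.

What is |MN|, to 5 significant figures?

31.372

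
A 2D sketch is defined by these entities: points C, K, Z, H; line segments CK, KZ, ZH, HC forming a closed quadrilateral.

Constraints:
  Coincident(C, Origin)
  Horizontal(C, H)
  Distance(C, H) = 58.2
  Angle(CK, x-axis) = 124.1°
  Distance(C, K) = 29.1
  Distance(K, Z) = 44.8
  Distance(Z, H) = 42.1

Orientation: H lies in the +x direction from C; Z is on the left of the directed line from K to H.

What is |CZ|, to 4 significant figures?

40.78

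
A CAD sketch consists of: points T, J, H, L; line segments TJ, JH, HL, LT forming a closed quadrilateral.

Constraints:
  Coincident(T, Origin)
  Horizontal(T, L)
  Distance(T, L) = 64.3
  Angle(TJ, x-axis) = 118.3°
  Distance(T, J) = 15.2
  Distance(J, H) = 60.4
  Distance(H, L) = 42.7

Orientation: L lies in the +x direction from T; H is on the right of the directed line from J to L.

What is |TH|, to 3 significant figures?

45.9

T is at the origin; TL is horizontal with |TL| = 64.3 and L in +x, so L = (64.3, 0). TJ runs at 118.3° with |TJ| = 15.2, so J = (-7.21, 13.4). H is determined by |JH| = 60.4 and |HL| = 42.7 together: it lies at the intersection of circle(J, 60.4) and circle(L, 42.7). With |JL| = 72.7, the foot of the radical line on JL is 48.9 from J and the perpendicular offset is √(60.4² − 48.9²) = 35.4. Taking the right-of-JL solution: H = (34.4, -30.4).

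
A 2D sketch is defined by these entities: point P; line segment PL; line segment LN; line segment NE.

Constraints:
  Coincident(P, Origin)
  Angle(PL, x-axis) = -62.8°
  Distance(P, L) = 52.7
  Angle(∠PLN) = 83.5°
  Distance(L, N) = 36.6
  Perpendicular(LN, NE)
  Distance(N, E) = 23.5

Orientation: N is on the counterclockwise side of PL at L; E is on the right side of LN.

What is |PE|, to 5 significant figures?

81.813

P is at the origin; PL runs at -62.8° with length 52.7, so L = 52.7·(cos -62.8°, sin -62.8°) = (24.089, -46.872). ∠PLN = 83.5°, so LN runs at -62.8° + (180° − 83.5°) = 33.700° from the x-axis; with |LN| = 36.6, N = L + 36.6·(cos 33.700°, sin 33.700°) = (54.539, -26.565). LN is perpendicular to NE; with |NE| = 23.5 on the right of LN, E = N + 23.5·(0.55484, -0.83195) = (67.577, -46.116). Then |PE| = |E − P| = 81.813.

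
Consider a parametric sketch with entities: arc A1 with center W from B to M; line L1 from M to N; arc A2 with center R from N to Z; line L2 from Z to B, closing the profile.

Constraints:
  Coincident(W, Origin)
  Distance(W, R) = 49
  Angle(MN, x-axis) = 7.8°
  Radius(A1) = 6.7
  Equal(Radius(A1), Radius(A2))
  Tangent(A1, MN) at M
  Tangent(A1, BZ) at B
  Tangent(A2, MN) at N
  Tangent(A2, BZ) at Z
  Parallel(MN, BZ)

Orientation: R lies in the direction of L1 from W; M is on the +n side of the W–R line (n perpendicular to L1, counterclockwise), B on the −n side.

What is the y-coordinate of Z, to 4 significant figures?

0.01205

The slot axis is L1's direction at 7.8°, so u = (cos 7.8°, sin 7.8°) = (0.9907, 0.1357) and n = (−sin 7.8°, cos 7.8°) = (-0.1357, 0.9907). W is at the origin and R lies 49.0 along u from W, so R = 49.0·u = (48.55, 6.650). Tangency of A1 to both parallel lines with radius 6.7 puts M and B at W ± 6.7·n: M = (-0.9093, 6.638), B = (0.9093, -6.638). Equal radii place N and Z the same way about R: N = R + 6.7·n = (47.64, 13.29), Z = R − 6.7·n = (49.46, 0.01205). So Z.y = 0.01205.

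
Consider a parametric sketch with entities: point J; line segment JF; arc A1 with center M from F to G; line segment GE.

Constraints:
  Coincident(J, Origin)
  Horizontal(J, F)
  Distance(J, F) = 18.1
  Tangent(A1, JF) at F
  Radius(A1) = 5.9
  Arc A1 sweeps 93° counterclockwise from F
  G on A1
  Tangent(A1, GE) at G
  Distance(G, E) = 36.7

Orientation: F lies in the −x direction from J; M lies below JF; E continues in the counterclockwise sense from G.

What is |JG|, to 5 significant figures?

24.782

J is at the origin; JF is horizontal with |JF| = 18.1 and F on the −x side, so F = (-18.100, 0.0000). A1 meets JF tangentially, so MF is at right angles to JF, so M = F + (0, -5.9) = (-18.100, -5.9000). On A1, F sits at bearing 90° from M; a 93° counterclockwise sweep puts G at bearing 183°, so G = M + 5.9·(cos 183°, sin 183°) = (-23.992, -6.2088). Then |JG| = |G − J| = 24.782.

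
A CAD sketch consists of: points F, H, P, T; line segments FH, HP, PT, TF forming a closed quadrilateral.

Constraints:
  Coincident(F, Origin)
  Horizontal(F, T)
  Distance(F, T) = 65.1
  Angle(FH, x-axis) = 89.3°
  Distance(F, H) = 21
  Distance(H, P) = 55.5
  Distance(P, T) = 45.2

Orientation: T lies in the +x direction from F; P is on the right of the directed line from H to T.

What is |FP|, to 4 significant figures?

39.15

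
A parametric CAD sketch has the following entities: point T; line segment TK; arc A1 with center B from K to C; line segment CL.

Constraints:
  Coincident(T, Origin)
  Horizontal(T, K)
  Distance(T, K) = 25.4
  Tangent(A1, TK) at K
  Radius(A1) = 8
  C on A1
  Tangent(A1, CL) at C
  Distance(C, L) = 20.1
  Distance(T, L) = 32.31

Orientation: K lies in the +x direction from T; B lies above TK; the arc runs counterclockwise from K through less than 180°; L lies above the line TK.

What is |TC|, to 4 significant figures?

33.88

T is at the origin; T and K share the same y with |TK| = 25.4 and K on the +x side, so K = (25.40, 0.000). Tangency of A1 to TK means the radius BK is perpendicular to TK, so B = K + (0, 8) = (25.40, 8.000). Since BC ⟂ CL (tangency), |BL| = √(8.0² + 20.1²) = 21.63 regardless of where C sits on A1. So L lies on both circle(T, 32.31) and circle(B, 21.63); the above-TK intersection is L = (16.56, 27.74). C is the foot of the tangent from L: C = (30.97, 13.74).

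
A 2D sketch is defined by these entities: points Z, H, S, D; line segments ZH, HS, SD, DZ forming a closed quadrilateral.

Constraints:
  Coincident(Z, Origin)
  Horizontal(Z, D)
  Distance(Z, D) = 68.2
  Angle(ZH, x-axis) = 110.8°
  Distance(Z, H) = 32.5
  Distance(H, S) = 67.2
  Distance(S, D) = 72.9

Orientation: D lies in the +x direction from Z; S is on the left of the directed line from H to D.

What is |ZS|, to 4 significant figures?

81.38

Checks: |HS| = 67.20 ✓; |SD| = 72.90 ✓.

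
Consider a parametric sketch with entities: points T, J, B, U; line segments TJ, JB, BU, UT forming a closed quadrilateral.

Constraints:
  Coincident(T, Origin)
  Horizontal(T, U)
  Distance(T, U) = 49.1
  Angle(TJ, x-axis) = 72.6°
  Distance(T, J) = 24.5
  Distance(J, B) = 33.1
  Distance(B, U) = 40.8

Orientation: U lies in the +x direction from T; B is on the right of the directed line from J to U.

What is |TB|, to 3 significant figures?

13.5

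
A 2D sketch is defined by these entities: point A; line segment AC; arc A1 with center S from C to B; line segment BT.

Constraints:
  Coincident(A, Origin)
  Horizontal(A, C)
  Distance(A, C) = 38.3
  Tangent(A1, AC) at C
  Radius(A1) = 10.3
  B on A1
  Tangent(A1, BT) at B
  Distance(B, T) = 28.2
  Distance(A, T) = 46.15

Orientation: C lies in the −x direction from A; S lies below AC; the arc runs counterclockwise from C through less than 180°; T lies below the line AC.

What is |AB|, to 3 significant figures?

49.0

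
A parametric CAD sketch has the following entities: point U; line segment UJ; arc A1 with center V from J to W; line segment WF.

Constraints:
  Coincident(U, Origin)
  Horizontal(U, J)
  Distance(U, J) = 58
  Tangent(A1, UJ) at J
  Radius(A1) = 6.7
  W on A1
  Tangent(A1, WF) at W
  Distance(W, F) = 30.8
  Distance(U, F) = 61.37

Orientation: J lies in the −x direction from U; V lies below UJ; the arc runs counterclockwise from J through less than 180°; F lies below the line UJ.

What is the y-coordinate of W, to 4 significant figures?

-9.929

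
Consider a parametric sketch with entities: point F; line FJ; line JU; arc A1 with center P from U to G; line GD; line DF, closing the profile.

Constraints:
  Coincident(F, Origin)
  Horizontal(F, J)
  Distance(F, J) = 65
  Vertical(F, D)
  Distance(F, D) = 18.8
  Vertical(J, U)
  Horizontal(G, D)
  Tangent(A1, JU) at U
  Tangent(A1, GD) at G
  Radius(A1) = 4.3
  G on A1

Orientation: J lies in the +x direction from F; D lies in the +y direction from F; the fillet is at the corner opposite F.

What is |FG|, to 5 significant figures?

63.545

F is at the origin; F and J share the same y with |FJ| = 65.0 and J on the +x side, so J = (65.000, 0.0000). F and D share the same x with |FD| = 18.8 and D on the +y side, so D = (0.0000, 18.800). The virtual corner opposite F is at (65.000, 18.800). The tangent condition forces PU to be normal to JU and tangency of A1 to GD means the radius PG is perpendicular to GD, with radius 4.3, so the center P sits 4.3 in from both sides at P = (60.700, 14.500). That places the tangent points at U = (65.000, 14.500) on JU and G = (60.700, 18.800) on GD. Then |FG| = |G − F| = 63.545.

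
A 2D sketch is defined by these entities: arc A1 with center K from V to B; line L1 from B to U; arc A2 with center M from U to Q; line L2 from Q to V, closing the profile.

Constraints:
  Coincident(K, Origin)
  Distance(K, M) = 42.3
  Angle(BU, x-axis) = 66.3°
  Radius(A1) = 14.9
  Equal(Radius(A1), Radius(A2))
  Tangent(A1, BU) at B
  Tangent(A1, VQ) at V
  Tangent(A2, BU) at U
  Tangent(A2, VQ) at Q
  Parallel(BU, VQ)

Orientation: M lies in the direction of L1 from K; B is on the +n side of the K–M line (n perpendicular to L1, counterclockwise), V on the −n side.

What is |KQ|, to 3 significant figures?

44.8

Tangency of A1 to both parallel lines with radius 14.9 puts B and V at K ± 14.9·n: B = (-13.6, 5.99), V = (13.6, -5.99). Equal radii place U and Q the same way about M: U = M + 14.9·n = (3.36, 44.7), Q = M − 14.9·n = (30.6, 32.7). Then |KQ| = |Q − K| = 44.8.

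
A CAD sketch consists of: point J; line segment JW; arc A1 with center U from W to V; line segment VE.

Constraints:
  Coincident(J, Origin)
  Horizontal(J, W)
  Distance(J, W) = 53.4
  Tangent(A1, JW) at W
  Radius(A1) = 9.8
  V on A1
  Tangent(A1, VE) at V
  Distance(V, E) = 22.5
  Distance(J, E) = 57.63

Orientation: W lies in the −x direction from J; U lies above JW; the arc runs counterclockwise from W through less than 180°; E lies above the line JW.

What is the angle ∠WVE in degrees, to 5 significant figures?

130.89°

Checks: |UV| = 9.800 ✓; ∠(UV, VE) = 90.00° ✓; |VE| = 22.50 ✓; |JE| = 57.63 ✓.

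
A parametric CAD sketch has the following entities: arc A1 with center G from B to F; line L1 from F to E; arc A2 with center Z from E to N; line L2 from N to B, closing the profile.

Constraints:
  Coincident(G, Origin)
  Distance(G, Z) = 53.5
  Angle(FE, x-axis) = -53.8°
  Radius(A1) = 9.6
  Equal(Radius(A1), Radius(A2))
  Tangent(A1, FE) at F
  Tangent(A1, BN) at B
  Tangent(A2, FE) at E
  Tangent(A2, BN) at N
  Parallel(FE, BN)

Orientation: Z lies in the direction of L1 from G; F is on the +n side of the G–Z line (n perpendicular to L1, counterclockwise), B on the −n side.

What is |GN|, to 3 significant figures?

54.4

The slot axis is L1's direction at -53.8°, so u = (cos -53.8°, sin -53.8°) = (0.591, -0.807) and n = (−sin -53.8°, cos -53.8°) = (0.807, 0.591). G is at the origin and Z lies 53.5 along u from G, so Z = 53.5·u = (31.6, -43.2). Tangency of A1 to both parallel lines with radius 9.6 puts F and B at G ± 9.6·n: F = (7.75, 5.67), B = (-7.75, -5.67). Equal radii place E and N the same way about Z: E = Z + 9.6·n = (39.3, -37.5), N = Z − 9.6·n = (23.9, -48.8). Then |GN| = |N − G| = 54.4.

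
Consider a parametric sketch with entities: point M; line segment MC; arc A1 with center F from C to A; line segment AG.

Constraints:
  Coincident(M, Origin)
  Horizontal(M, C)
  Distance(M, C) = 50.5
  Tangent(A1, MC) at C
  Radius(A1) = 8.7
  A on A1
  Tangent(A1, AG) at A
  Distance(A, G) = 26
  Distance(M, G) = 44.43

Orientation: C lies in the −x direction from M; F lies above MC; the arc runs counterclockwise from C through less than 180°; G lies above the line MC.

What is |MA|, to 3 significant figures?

42.8

M is at the origin; MC is horizontal with |MC| = 50.5 and C on the −x side, so C = (-50.5, 0.00). Since A1 is tangent to MC there, FC ⟂ MC, so F = C + (0, 8.7) = (-50.5, 8.70). Since FA ⟂ AG (tangency), |FG| = √(8.7² + 26.0²) = 27.4 regardless of where A sits on A1. So G lies on both circle(M, 44.43) and circle(F, 27.4); the above-MC intersection is G = (-33.0, 29.8). A is the foot of the tangent from G: A = (-42.4, 5.55).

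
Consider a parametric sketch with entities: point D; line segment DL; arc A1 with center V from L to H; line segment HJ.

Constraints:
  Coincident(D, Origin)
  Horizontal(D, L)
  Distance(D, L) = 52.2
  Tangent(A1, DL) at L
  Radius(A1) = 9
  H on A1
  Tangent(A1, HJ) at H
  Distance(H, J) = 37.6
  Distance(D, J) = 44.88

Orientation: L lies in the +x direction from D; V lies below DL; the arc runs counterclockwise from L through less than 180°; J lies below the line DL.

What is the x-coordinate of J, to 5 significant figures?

25.482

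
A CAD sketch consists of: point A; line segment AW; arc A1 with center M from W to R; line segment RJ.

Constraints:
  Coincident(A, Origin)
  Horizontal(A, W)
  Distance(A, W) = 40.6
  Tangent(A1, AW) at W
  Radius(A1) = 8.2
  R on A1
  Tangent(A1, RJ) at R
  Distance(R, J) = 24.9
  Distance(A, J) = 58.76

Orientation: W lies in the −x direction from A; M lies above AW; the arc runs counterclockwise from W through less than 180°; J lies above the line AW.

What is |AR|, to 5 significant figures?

36.342

A is at the origin; AW is horizontal with |AW| = 40.6 and W on the −x side, so W = (-40.600, 0.0000). Since A1 is tangent to AW there, MW ⟂ AW, so M = W + (0, 8.2) = (-40.600, 8.2000). Since MR ⟂ RJ (tangency), |MJ| = √(8.2² + 24.9²) = 26.215 regardless of where R sits on A1. So J lies on both circle(A, 58.76) and circle(M, 26.215); the above-AW intersection is J = (-48.480, 33.203). R is the foot of the tangent from J: R = (-33.943, 12.987).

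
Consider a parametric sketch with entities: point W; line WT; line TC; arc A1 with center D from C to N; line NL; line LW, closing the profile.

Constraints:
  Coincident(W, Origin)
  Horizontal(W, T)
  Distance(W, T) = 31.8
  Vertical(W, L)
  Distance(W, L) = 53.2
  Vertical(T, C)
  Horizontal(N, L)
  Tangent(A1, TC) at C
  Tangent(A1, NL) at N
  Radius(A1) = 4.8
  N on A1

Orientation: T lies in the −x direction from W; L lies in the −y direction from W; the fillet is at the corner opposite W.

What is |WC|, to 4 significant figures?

57.91

The virtual corner opposite W is at (-31.80, -53.20). A1 meets TC tangentially, so DC is at right angles to TC and A1 meets NL tangentially, so DN is at right angles to NL, with radius 4.8, so the center D sits 4.8 in from both sides at D = (-27.00, -48.40). That places the tangent points at C = (-31.80, -48.40) on TC and N = (-27.00, -53.20) on NL. Then |WC| = |C − W| = 57.91.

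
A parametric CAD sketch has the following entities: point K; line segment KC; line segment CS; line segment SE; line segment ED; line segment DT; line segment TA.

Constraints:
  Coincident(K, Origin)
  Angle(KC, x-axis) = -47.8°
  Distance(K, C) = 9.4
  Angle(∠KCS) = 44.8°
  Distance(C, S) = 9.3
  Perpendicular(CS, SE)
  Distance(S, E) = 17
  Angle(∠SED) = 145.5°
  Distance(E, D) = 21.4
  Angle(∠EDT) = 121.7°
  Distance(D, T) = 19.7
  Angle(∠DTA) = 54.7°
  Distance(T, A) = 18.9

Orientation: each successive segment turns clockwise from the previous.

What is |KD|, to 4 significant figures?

29.58

CS is perpendicular to SE, so SE runs at 87.00°; with |SE| = 17.0, E = (-2.083, 10.50). ∠SED = 145.5° gives ED at 52.50° from the x-axis; with |ED| = 21.4, D = (10.94, 27.48). Then |KD| = |D − K| = 29.58.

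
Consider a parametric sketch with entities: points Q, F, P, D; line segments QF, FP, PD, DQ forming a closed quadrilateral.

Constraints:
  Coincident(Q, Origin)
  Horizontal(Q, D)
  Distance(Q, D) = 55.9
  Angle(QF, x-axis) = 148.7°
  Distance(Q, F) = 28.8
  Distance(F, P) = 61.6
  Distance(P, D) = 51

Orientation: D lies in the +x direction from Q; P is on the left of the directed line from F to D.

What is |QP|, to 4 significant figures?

53.00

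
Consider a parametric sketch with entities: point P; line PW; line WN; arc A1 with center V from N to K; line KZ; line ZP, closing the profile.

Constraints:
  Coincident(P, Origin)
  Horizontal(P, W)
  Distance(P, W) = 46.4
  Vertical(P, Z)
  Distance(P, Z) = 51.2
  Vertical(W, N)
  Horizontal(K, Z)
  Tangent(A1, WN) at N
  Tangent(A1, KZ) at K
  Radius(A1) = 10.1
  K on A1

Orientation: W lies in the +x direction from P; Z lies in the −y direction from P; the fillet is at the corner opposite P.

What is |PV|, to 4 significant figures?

54.84

P is at the origin; PW is horizontal with |PW| = 46.4 and W on the +x side, so W = (46.40, 0.000). PZ is vertical with |PZ| = 51.2 and Z on the −y side, so Z = (0.000, -51.20). The virtual corner opposite P is at (46.40, -51.20). Tangency of A1 to WN means the radius VN is perpendicular to WN and the tangent condition forces VK to be normal to KZ, with radius 10.1, so the center V sits 10.1 in from both sides at V = (36.30, -41.10). Then |PV| = |V − P| = 54.84.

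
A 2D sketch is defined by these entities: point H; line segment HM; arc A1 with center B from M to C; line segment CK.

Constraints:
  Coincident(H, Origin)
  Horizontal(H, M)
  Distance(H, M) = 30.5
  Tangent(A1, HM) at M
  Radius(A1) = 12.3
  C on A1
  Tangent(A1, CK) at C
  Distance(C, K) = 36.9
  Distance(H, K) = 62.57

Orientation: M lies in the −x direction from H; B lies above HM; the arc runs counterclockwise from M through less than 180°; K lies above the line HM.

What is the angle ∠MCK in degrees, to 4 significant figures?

121.2°

H is at the origin; H and M share the same y with |HM| = 30.5 and M on the −x side, so M = (-30.50, 0.000). A1 meets HM tangentially, so BM is at right angles to HM, so B = M + (0, 12.3) = (-30.50, 12.30). Since BC ⟂ CK (tangency), |BK| = √(12.3² + 36.9²) = 38.90 regardless of where C sits on A1. So K lies on both circle(H, 62.57) and circle(B, 38.90); the above-HM intersection is K = (-36.66, 50.71). C is the foot of the tangent from K: C = (-19.59, 17.99).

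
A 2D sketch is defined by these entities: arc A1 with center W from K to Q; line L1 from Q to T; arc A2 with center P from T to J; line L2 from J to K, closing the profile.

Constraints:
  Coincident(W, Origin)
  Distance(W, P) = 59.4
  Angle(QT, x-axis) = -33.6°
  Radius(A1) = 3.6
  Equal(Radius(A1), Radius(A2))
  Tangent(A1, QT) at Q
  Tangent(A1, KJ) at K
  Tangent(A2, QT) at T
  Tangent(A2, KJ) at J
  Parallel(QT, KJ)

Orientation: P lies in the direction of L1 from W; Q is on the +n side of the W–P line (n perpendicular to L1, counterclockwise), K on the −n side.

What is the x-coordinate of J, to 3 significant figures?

47.5

The slot axis is L1's direction at -33.6°, so u = (cos -33.6°, sin -33.6°) = (0.833, -0.553) and n = (−sin -33.6°, cos -33.6°) = (0.553, 0.833). W is at the origin and P lies 59.4 along u from W, so P = 59.4·u = (49.5, -32.9). Tangency of A1 to both parallel lines with radius 3.6 puts Q and K at W ± 3.6·n: Q = (1.99, 3.00), K = (-1.99, -3.00). Equal radii place T and J the same way about P: T = P + 3.6·n = (51.5, -29.9), J = P − 3.6·n = (47.5, -35.9). So J.x = 47.5.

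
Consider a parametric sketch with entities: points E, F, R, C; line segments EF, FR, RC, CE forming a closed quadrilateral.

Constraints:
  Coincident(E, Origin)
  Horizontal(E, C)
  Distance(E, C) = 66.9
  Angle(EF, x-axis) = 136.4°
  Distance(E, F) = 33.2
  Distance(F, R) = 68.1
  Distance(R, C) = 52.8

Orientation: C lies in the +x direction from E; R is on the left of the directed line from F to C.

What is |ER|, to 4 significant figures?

60.73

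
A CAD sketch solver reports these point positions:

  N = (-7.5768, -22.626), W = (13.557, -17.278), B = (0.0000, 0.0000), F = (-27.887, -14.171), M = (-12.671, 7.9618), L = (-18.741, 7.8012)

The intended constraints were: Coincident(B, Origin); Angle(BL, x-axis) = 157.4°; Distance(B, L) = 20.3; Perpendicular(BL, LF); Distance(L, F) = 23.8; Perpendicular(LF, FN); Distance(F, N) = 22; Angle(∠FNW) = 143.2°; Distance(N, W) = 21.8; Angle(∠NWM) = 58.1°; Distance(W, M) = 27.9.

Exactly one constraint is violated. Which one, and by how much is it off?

Distance(W, M) = 27.9 — off by 8.50.

B = (0.00, 0.00) ✓; BL at 157.4° ✓; |BL| = 20.30 ✓; ∠(BL, LF) = 90.00° ✓; |LF| = 23.80 ✓; ∠(LF, FN) = 90.00° ✓; |FN| = 22.00 ✓; ∠FNW = 143.2° ✓; |NW| = 21.80 ✓; ∠NWM = 58.10° ✓; |WM| = 36.40 ✗.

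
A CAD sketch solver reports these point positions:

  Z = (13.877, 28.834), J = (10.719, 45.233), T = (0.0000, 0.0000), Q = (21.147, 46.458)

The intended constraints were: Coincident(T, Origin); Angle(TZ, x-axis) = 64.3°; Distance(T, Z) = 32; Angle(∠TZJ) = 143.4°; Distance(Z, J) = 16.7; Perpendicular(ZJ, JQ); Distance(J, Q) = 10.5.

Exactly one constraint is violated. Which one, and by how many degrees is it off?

Perpendicular(ZJ, JQ) — off by 4.20°.

T = (0.00, 0.00) ✓; TZ at 64.30° ✓; |TZ| = 32.00 ✓; ∠TZJ = 143.4° ✓; |ZJ| = 16.70 ✓; ∠(ZJ, JQ) = 94.20° ✗; |JQ| = 10.50 ✓.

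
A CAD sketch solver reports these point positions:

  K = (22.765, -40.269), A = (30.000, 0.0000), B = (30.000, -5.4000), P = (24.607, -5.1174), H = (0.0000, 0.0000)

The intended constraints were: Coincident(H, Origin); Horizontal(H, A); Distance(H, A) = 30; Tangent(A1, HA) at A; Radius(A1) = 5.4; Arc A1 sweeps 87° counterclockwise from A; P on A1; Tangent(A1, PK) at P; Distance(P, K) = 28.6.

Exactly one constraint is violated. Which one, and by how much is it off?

Distance(P, K) = 28.6 — off by 6.60.

H = (0.00, 0.00) ✓; H.y = 0.00, A.y = 0.00 ✓; |HA| = 30.00 ✓; ∠(BA, AH) = 90.00° ✓; |BA| = 5.400 ✓; bearing(B→P) − bearing(B→A) = 87.00° ✓; |BP| = 5.400 ✓; ∠(BP, PK) = 90.00° ✓; |PK| = 35.20 ✗.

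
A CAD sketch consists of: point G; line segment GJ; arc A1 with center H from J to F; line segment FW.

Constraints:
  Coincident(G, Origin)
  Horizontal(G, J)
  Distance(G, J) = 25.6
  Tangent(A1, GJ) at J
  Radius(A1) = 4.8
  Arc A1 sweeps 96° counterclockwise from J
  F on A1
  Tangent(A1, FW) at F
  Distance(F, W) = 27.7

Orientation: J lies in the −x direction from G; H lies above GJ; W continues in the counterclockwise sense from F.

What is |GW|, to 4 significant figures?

40.52

On A1, J sits at bearing -90° from H; a 96° counterclockwise sweep puts F at bearing 6°, so F = H + 4.8·(cos 6°, sin 6°) = (-20.83, 5.302). Tangency of A1 to FW means the radius HF is perpendicular to FW, so FW runs along (−sin 6°, cos 6°); with |FW| = 27.7, W = (-23.72, 32.85). Then |GW| = |W − G| = 40.52.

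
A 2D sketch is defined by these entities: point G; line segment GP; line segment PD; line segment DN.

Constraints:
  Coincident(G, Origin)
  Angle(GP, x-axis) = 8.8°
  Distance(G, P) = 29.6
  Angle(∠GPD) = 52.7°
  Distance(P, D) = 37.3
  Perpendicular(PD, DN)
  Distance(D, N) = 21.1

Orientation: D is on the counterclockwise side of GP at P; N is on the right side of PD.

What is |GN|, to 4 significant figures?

48.66

∠GPD = 52.7°, so PD runs at 8.8° + (180° − 52.7°) = 136.1° from the x-axis; with |PD| = 37.3, D = P + 37.3·(cos 136.1°, sin 136.1°) = (2.375, 30.39). PD ⟂ DN; with |DN| = 21.1 on the right of PD, N = D + 21.1·(0.6934, 0.7206) = (17.01, 45.60). Then |GN| = |N − G| = 48.66.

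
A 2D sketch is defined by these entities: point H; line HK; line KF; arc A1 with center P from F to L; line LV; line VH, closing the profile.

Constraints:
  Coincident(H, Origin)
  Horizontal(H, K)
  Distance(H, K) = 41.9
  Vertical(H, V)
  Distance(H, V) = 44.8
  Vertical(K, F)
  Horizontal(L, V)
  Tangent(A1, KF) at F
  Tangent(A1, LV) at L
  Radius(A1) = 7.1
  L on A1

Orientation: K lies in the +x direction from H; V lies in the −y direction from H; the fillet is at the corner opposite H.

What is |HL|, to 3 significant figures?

56.7

H is at the origin; HK is horizontal with |HK| = 41.9 and K on the +x side, so K = (41.9, 0.00). HV is vertical with |HV| = 44.8 and V on the −y side, so V = (0.00, -44.8). The virtual corner opposite H is at (41.9, -44.8). Since A1 is tangent to KF there, PF ⟂ KF and A1 meets LV tangentially, so PL is at right angles to LV, with radius 7.1, so the center P sits 7.1 in from both sides at P = (34.8, -37.7). That places the tangent points at F = (41.9, -37.7) on KF and L = (34.8, -44.8) on LV. Then |HL| = |L − H| = 56.7.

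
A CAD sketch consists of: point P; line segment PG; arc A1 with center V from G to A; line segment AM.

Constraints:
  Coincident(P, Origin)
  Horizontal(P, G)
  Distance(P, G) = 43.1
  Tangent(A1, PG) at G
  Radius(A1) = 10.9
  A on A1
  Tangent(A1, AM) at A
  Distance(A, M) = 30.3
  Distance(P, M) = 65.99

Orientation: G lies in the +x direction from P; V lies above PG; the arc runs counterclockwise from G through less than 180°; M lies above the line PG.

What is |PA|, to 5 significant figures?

55.268

Checks: ∠(VG, GP) = 90.00° ✓; |VG| = 10.90 ✓; |VA| = 10.90 ✓; ∠(VA, AM) = 90.00° ✓; |AM| = 30.30 ✓; |PM| = 65.99 ✓.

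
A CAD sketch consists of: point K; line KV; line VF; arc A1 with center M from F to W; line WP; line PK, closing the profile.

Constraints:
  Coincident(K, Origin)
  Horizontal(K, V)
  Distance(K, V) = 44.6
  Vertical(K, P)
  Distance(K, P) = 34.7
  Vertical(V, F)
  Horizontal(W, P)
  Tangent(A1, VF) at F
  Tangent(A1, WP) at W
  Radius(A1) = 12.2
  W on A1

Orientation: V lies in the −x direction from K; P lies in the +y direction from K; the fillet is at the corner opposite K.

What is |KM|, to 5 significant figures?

39.446

KP is vertical with |KP| = 34.7 and P on the +y side, so P = (0.0000, 34.700). The virtual corner opposite K is at (-44.600, 34.700). Since A1 is tangent to VF there, MF ⟂ VF and A1 meets WP tangentially, so MW is at right angles to WP, with radius 12.2, so the center M sits 12.2 in from both sides at M = (-32.400, 22.500). Then |KM| = |M − K| = 39.446.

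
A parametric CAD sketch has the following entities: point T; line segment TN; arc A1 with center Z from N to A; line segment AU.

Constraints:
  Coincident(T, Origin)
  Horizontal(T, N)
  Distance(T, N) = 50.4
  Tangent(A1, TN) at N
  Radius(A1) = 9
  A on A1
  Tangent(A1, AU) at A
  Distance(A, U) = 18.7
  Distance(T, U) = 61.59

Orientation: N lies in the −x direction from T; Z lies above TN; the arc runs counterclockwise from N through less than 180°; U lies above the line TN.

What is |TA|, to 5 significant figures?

45.425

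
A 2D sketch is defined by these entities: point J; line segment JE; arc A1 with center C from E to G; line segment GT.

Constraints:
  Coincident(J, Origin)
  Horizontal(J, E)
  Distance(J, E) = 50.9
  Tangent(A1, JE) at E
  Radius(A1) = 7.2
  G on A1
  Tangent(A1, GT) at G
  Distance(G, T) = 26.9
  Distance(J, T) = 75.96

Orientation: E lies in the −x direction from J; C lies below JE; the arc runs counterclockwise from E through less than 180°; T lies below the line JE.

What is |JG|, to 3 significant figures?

57.1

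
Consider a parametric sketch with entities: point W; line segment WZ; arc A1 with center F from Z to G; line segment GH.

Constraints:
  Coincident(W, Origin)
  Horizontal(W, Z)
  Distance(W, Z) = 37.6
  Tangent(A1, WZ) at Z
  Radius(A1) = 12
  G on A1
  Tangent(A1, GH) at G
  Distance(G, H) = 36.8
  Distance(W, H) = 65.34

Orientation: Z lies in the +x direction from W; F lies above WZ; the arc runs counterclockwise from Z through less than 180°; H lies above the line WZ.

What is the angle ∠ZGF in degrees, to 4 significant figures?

38.82°

Checks: W.y = 0.00, Z.y = 0.00 ✓; |FG| = 12.00 ✓; ∠(FG, GH) = 90.00° ✓; |GH| = 36.80 ✓; |WH| = 65.34 ✓.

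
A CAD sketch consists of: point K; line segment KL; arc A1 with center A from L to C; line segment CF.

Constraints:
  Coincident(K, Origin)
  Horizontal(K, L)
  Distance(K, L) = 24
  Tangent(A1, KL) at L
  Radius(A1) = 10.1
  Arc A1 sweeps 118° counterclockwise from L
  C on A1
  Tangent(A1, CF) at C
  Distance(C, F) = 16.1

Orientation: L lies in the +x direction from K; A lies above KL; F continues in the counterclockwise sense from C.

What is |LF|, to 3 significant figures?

29.1

On A1, L sits at bearing -90° from A; a 118° counterclockwise sweep puts C at bearing 28°, so C = A + 10.1·(cos 28°, sin 28°) = (32.9, 14.8). The tangent condition forces AC to be normal to CF, so CF runs along (−sin 28°, cos 28°); with |CF| = 16.1, F = (25.4, 29.1). Then |LF| = |F − L| = 29.1.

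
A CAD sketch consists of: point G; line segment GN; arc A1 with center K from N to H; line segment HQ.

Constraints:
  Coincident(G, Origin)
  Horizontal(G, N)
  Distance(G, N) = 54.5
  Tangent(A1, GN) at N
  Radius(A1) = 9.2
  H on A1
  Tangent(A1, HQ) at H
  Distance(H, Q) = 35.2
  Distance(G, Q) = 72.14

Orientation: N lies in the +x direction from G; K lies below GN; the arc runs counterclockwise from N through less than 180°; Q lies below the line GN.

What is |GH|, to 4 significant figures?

47.22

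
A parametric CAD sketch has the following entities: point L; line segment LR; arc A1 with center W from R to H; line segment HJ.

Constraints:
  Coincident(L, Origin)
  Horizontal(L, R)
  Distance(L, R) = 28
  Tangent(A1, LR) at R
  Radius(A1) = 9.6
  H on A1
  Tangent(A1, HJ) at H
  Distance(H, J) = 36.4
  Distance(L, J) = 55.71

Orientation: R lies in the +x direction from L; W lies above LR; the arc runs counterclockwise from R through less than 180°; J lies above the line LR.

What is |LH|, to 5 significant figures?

39.153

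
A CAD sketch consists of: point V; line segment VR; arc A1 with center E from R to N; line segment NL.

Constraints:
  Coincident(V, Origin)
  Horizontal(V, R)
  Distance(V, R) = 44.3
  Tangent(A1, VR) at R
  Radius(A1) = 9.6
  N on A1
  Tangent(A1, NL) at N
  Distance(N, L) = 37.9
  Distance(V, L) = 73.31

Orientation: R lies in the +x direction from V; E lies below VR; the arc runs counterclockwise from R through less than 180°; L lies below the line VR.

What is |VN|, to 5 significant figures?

39.074

Checks: |EN| = 9.600 ✓; ∠(EN, NL) = 90.00° ✓; |NL| = 37.90 ✓; |VL| = 73.31 ✓.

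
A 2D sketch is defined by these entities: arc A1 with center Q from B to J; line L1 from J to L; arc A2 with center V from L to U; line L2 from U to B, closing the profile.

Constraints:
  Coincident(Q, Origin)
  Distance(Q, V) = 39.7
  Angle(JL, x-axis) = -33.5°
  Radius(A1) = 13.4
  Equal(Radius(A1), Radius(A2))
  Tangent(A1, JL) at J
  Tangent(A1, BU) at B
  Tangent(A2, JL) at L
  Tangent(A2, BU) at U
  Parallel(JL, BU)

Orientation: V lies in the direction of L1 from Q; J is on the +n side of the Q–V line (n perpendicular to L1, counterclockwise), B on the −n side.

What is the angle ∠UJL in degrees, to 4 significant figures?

34.02°

Tangency of A1 to both parallel lines with radius 13.4 puts J and B at Q ± 13.4·n: J = (7.396, 11.17), B = (-7.396, -11.17). Equal radii place L and U the same way about V: L = V + 13.4·n = (40.50, -10.74), U = V − 13.4·n = (25.71, -33.09). Then cos ∠UJL = JU·JL / (|JU||JL|), giving 34.02°.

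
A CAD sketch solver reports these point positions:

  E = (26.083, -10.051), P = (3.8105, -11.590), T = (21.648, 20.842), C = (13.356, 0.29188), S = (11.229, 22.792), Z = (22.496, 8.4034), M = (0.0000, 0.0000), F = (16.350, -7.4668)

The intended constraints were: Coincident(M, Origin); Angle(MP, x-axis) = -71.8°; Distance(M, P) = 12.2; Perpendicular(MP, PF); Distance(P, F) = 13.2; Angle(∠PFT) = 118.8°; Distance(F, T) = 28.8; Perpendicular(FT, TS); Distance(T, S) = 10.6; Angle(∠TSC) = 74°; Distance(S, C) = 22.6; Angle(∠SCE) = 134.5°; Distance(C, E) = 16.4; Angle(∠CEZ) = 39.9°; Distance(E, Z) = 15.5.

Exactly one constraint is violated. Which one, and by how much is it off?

Distance(E, Z) = 15.5 — off by 3.30.

M = (0.00, 0.00) ✓; MP at -71.80° ✓; |MP| = 12.20 ✓; ∠(MP, PF) = 90.00° ✓; |PF| = 13.20 ✓; ∠PFT = 118.8° ✓; |FT| = 28.80 ✓; ∠(FT, TS) = 90.00° ✓; |TS| = 10.60 ✓; ∠TSC = 74.00° ✓; |SC| = 22.60 ✓; ∠SCE = 134.5° ✓; |CE| = 16.40 ✓; ∠CEZ = 39.90° ✓; |EZ| = 18.80 ✗.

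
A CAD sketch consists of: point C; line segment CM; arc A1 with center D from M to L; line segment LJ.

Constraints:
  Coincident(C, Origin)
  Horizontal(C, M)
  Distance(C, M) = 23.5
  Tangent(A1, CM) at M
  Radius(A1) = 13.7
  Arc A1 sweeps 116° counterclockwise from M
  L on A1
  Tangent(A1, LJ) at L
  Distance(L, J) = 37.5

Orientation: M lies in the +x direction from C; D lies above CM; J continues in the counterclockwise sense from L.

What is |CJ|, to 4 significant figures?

56.82

C is at the origin; CM is horizontal with |CM| = 23.5 and M on the +x side, so M = (23.50, 0.000). Tangency of A1 to CM means the radius DM is perpendicular to CM, so D = M + (0, 13.7) = (23.50, 13.70). On A1, M sits at bearing -90° from D; a 116° counterclockwise sweep puts L at bearing 26°, so L = D + 13.7·(cos 26°, sin 26°) = (35.81, 19.71). Tangency of A1 to LJ means the radius DL is perpendicular to LJ, so LJ runs along (−sin 26°, cos 26°); with |LJ| = 37.5, J = (19.37, 53.41). Then |CJ| = |J − C| = 56.82.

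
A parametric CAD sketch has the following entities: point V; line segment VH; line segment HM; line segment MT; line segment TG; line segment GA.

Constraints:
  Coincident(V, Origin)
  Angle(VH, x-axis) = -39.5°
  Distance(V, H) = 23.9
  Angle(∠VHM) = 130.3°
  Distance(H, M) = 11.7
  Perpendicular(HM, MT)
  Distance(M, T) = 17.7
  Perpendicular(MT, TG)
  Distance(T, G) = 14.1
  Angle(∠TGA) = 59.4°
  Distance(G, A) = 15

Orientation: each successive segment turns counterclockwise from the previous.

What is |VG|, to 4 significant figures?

13.07

V is at the origin; VH runs at -39.5° with length 23.9, so H = (18.44, -15.20). ∠VHM = 130.3° gives HM at 10.20° from the x-axis; with |HM| = 11.7, M = (29.96, -13.13). HM is perpendicular to MT, so MT runs at 100.2°; with |MT| = 17.7, T = (26.82, 4.290). MT ⟂ TG, so TG runs at -169.8°; with |TG| = 14.1, G = (12.95, 1.793). Then |VG| = |G − V| = 13.07.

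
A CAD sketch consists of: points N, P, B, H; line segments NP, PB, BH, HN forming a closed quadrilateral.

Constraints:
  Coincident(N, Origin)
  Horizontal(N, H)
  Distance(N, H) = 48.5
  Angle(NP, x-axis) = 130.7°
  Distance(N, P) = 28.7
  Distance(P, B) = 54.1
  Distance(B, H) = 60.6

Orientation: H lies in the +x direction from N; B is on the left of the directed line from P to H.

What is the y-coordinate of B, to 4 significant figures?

55.31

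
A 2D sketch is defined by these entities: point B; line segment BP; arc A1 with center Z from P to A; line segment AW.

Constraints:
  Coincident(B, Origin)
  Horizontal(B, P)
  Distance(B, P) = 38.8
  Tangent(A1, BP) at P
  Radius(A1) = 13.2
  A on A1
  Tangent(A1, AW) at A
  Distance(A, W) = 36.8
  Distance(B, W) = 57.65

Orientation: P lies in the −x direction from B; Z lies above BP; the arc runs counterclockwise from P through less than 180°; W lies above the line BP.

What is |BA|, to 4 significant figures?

29.14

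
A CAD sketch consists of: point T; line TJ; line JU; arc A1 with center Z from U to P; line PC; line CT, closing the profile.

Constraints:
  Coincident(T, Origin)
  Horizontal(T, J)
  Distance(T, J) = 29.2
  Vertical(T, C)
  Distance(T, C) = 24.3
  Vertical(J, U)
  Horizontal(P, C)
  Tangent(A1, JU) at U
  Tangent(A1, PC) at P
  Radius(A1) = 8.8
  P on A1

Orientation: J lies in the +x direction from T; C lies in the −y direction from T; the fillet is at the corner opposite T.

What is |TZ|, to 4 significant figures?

25.62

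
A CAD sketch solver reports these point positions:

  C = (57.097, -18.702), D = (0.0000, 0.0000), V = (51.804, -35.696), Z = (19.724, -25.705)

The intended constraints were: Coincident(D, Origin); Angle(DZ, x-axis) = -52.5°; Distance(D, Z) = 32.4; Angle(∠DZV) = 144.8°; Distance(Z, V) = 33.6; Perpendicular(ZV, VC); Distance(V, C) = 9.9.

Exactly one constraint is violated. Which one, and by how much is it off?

Distance(V, C) = 9.9 — off by 7.90.

D = (0.00, 0.00) ✓; DZ at -52.50° ✓; |DZ| = 32.40 ✓; ∠DZV = 144.8° ✓; |ZV| = 33.60 ✓; ∠(ZV, VC) = 90.00° ✓; |VC| = 17.80 ✗.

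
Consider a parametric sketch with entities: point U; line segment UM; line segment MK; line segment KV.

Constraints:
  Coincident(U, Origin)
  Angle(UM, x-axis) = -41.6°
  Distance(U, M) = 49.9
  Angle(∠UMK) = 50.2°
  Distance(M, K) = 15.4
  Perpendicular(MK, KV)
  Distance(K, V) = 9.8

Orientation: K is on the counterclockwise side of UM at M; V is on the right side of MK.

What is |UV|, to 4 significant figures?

50.90

∠UMK = 50.2°, so MK runs at -41.6° + (180° − 50.2°) = 88.20° from the x-axis; with |MK| = 15.4, K = M + 15.4·(cos 88.20°, sin 88.20°) = (37.80, -17.74). MK is perpendicular to KV; with |KV| = 9.8 on the right of MK, V = K + 9.8·(0.9995, -0.03141) = (47.59, -18.05). Then |UV| = |V − U| = 50.90.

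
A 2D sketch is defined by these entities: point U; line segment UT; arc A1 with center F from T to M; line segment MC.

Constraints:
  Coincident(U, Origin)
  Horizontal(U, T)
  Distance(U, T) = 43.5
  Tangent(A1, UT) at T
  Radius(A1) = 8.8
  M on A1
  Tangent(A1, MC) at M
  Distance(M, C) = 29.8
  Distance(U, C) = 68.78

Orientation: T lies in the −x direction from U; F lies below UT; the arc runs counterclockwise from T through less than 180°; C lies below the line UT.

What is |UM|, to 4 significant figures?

52.53

Checks: U = (0.00, 0.00) ✓; |FM| = 8.800 ✓; ∠(FM, MC) = 90.00° ✓; |MC| = 29.80 ✓; |UC| = 68.78 ✓.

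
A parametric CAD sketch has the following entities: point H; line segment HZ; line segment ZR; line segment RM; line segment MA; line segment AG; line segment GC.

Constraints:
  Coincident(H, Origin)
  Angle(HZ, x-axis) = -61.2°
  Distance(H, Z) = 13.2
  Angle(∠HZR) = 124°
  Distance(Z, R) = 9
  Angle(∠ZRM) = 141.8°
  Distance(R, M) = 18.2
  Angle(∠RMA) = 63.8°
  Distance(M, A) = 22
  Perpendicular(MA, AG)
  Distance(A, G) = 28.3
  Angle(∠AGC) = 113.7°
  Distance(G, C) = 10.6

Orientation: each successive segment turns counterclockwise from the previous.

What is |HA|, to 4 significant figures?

14.63

∠ZRM = 141.8° gives RM at 33.00° from the x-axis; with |RM| = 18.2, M = (30.59, -2.471). ∠RMA = 63.8° gives MA at 149.2° from the x-axis; with |MA| = 22.0, A = (11.69, 8.794). Then |HA| = |A − H| = 14.63.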